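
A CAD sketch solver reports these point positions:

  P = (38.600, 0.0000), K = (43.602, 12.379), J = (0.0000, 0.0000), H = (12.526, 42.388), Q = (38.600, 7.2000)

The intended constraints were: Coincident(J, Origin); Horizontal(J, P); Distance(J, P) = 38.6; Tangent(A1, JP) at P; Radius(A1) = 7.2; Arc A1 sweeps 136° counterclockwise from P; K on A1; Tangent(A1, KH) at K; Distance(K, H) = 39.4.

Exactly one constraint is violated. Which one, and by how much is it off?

Distance(K, H) = 39.4 — off by 3.80.

J = (0.00, 0.00) ✓; J.y = 0.00, P.y = 0.00 ✓; |JP| = 38.60 ✓; ∠(QP, PJ) = 90.00° ✓; |QP| = 7.200 ✓; bearing(Q→K) − bearing(Q→P) = 136.0° ✓; |QK| = 7.200 ✓; ∠(QK, KH) = 90.00° ✓; |KH| = 43.20 ✗.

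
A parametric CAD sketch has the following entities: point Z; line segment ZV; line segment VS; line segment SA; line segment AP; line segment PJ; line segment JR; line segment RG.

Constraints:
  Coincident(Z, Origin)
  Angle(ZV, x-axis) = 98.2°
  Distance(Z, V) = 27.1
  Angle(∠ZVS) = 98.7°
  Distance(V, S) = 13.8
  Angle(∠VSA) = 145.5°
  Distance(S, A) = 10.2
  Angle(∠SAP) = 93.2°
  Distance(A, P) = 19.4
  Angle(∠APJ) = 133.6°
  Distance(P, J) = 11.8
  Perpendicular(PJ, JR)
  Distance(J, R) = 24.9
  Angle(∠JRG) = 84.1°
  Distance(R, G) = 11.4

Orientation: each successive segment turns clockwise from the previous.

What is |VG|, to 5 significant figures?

6.6631

PJ is perpendicular to JR, so JR runs at 119.20°; with |JR| = 24.9, R = (-8.2114, 24.939). ∠JRG = 84.1° gives RG at 23.300° from the x-axis; with |RG| = 11.4, G = (2.2588, 29.448). Then |VG| = |G − V| = 6.6631.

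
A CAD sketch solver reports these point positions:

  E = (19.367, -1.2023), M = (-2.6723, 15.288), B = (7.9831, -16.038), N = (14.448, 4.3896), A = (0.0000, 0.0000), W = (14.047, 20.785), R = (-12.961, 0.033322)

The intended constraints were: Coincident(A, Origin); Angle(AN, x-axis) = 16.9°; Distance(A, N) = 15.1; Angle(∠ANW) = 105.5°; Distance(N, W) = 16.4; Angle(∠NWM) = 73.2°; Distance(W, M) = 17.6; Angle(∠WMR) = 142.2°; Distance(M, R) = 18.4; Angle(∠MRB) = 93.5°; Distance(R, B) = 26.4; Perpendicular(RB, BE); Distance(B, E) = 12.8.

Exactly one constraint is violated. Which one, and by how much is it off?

Distance(B, E) = 12.8 — off by 5.90.

A = (0.00, 0.00) ✓; AN at 16.90° ✓; |AN| = 15.10 ✓; ∠ANW = 105.5° ✓; |NW| = 16.40 ✓; ∠NWM = 73.20° ✓; |WM| = 17.60 ✓; ∠WMR = 142.2° ✓; |MR| = 18.40 ✓; ∠MRB = 93.50° ✓; |RB| = 26.40 ✓; ∠(RB, BE) = 90.00° ✓; |BE| = 18.70 ✗.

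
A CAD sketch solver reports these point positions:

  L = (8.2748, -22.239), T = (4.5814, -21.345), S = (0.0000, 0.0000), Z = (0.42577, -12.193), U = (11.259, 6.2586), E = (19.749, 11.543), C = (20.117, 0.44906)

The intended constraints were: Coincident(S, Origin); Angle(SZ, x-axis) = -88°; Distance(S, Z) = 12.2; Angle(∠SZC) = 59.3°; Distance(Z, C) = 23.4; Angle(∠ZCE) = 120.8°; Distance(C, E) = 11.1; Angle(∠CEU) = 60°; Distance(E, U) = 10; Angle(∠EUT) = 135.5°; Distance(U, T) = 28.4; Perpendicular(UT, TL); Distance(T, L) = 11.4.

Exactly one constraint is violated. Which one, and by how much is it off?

Distance(T, L) = 11.4 — off by 7.60.

S = (0.00, 0.00) ✓; SZ at -88.00° ✓; |SZ| = 12.20 ✓; ∠SZC = 59.30° ✓; |ZC| = 23.40 ✓; ∠ZCE = 120.8° ✓; |CE| = 11.10 ✓; ∠CEU = 60.00° ✓; |EU| = 10.00 ✓; ∠EUT = 135.5° ✓; |UT| = 28.40 ✓; ∠(UT, TL) = 89.99° ✓; |TL| = 3.800 ✗.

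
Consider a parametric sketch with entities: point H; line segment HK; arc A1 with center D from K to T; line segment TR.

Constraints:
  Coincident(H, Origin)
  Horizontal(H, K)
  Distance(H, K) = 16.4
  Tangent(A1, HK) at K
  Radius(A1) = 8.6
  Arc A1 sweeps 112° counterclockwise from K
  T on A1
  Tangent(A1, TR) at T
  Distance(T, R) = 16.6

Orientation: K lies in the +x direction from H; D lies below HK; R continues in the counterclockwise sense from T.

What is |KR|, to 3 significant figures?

27.3

H is at the origin; H and K share the same y with |HK| = 16.4 and K on the +x side, so K = (16.4, 0.00). Since A1 is tangent to HK there, DK ⟂ HK, so D = K + (0, -8.6) = (16.4, -8.60). On A1, K sits at bearing 90° from D; a 112° counterclockwise sweep puts T at bearing 202°, so T = D + 8.6·(cos 202°, sin 202°) = (8.43, -11.8). Tangency of A1 to TR means the radius DT is perpendicular to TR, so TR runs along (−sin 202°, cos 202°); with |TR| = 16.6, R = (14.6, -27.2). Then |KR| = |R − K| = 27.3.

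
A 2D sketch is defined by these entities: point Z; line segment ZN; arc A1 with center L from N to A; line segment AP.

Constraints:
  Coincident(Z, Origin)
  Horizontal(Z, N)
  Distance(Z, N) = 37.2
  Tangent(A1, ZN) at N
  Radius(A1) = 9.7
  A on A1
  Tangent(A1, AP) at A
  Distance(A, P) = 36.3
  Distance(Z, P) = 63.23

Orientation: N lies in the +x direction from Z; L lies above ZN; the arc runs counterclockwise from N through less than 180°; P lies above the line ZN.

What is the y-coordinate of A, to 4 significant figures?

10.88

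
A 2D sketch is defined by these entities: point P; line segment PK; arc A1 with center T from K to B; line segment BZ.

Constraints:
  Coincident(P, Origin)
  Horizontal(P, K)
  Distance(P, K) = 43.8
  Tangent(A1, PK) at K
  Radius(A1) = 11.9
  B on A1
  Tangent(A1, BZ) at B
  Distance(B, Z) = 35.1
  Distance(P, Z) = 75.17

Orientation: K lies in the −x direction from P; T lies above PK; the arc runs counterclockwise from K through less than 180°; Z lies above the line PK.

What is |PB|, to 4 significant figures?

40.75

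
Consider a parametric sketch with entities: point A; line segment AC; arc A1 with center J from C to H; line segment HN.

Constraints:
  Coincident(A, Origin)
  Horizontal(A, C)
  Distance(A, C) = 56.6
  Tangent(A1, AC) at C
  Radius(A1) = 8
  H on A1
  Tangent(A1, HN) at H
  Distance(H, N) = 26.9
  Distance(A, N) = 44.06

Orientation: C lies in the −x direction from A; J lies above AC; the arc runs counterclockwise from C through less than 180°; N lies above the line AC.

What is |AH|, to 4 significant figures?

50.00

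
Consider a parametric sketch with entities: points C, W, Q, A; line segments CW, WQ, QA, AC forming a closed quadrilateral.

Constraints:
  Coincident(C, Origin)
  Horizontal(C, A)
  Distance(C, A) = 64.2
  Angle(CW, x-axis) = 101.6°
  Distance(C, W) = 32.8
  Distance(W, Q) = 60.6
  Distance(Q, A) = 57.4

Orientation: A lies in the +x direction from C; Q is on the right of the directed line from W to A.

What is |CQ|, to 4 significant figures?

28.32

Checks: |WQ| = 60.60 ✓; |QA| = 57.40 ✓.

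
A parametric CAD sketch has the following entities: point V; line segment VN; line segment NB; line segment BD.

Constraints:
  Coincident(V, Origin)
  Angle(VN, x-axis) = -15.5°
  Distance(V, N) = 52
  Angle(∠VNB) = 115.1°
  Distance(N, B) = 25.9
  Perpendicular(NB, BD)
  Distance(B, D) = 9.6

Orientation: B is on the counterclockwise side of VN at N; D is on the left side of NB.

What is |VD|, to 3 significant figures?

60.9

V is at the origin; VN runs at -15.5° with length 52.0, so N = 52.0·(cos -15.5°, sin -15.5°) = (50.1, -13.9). ∠VNB = 115.1°, so NB runs at -15.5° + (180° − 115.1°) = 49.4° from the x-axis; with |NB| = 25.9, B = N + 25.9·(cos 49.4°, sin 49.4°) = (67.0, 5.77). The perpendicularity gives BD at right angles to NB; with |BD| = 9.6 on the left of NB, D = B + 9.6·(-0.759, 0.651) = (59.7, 12.0). Then |VD| = |D − V| = 60.9.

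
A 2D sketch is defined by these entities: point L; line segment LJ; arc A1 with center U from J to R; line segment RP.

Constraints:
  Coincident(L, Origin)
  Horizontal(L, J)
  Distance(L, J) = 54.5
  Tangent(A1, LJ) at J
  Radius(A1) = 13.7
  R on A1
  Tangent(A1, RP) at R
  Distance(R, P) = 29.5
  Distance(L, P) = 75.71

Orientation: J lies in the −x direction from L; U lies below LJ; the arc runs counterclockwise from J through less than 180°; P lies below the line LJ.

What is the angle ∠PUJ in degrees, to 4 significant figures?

169.6°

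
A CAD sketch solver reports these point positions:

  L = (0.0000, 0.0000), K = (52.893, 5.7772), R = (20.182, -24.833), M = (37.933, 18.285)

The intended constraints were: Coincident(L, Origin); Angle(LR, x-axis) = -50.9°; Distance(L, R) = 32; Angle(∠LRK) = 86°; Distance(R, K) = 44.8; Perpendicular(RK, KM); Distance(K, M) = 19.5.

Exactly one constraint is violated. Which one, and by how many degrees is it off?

Perpendicular(RK, KM) — off by 7.00°.

L = (0.00, 0.00) ✓; LR at -50.90° ✓; |LR| = 32.00 ✓; ∠LRK = 86.00° ✓; |RK| = 44.80 ✓; ∠(RK, KM) = 97.00° ✗; |KM| = 19.50 ✓.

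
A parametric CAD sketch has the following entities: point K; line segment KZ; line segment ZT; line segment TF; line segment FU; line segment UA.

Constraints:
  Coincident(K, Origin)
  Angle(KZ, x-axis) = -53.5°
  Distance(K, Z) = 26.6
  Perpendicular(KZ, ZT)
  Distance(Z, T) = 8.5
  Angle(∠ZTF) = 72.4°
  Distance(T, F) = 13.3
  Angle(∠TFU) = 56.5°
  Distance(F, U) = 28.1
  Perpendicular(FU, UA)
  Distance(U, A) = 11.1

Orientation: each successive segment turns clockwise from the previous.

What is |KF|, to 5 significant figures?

14.625

K is at the origin; KZ runs at -53.5° with length 26.6, so Z = (15.822, -21.383). KZ is perpendicular to ZT, so ZT runs at -143.50°; with |ZT| = 8.5, T = (8.9895, -26.439). ∠ZTF = 72.4° gives TF at 108.90° from the x-axis; with |TF| = 13.3, F = (4.6814, -13.856). Then |KF| = |F − K| = 14.625.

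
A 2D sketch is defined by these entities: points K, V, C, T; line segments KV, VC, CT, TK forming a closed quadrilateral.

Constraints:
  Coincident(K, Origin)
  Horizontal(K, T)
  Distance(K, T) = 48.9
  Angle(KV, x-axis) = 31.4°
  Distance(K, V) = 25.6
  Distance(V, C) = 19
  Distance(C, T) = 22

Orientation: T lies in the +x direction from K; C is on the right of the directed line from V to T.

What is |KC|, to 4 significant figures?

27.86

K is at the origin; KT is horizontal with |KT| = 48.9 and T in +x, so T = (48.9, 0). KV runs at 31.4° with |KV| = 25.6, so V = (21.85, 13.34). C is determined by |VC| = 19.0 and |CT| = 22.0 together: it lies at the intersection of circle(V, 19.0) and circle(T, 22.0). With |VT| = 30.16, the foot of the radical line on VT is 13.04 from V and the perpendicular offset is √(19.0² − 13.04²) = 13.82. Taking the right-of-VT solution: C = (27.44, -4.823).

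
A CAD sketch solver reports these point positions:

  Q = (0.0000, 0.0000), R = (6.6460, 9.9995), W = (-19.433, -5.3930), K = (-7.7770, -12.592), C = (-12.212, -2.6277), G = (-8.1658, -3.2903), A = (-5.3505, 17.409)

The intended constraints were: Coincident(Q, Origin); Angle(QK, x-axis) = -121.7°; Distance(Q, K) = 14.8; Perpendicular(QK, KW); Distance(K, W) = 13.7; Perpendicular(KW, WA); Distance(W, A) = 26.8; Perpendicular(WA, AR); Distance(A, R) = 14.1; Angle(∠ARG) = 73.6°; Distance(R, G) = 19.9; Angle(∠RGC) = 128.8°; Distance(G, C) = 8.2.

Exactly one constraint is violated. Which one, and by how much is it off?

Distance(G, C) = 8.2 — off by 4.10.

Q = (0.00, 0.00) ✓; QK at -121.7° ✓; |QK| = 14.80 ✓; ∠(QK, KW) = 90.00° ✓; |KW| = 13.70 ✓; ∠(KW, WA) = 90.00° ✓; |WA| = 26.80 ✓; ∠(WA, AR) = 90.00° ✓; |AR| = 14.10 ✓; ∠ARG = 73.60° ✓; |RG| = 19.90 ✓; ∠RGC = 128.8° ✓; |GC| = 4.100 ✗.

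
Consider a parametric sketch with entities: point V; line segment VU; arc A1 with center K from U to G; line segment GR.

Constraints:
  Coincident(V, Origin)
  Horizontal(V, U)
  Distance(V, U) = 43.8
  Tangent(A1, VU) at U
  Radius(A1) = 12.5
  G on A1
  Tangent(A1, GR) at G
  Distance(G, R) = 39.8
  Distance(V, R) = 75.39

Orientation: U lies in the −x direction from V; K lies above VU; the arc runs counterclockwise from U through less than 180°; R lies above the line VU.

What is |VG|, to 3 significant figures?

38.1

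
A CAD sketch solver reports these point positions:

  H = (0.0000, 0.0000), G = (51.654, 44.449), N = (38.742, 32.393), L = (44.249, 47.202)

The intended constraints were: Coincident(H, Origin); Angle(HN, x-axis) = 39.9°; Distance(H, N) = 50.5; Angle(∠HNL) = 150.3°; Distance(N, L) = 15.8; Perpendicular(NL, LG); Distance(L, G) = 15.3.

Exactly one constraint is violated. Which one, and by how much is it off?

Distance(L, G) = 15.3 — off by 7.40.

H = (0.00, 0.00) ✓; HN at 39.90° ✓; |HN| = 50.50 ✓; ∠HNL = 150.3° ✓; |NL| = 15.80 ✓; ∠(NL, LG) = 90.00° ✓; |LG| = 7.900 ✗.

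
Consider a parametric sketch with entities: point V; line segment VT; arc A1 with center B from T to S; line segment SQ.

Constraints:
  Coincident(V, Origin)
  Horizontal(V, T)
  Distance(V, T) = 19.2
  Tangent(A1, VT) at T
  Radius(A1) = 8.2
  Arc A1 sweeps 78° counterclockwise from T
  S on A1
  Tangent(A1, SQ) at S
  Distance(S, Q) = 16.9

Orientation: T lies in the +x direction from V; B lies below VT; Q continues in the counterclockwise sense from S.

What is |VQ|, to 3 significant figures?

24.3

V is at the origin; V and T share the same y with |VT| = 19.2 and T on the +x side, so T = (19.2, 0.00). A1 meets VT tangentially, so BT is at right angles to VT, so B = T + (0, -8.2) = (19.2, -8.20). On A1, T sits at bearing 90° from B; a 78° counterclockwise sweep puts S at bearing 168°, so S = B + 8.2·(cos 168°, sin 168°) = (11.2, -6.50). Tangency of A1 to SQ means the radius BS is perpendicular to SQ, so SQ runs along (−sin 168°, cos 168°); with |SQ| = 16.9, Q = (7.67, -23.0). Then |VQ| = |Q − V| = 24.3.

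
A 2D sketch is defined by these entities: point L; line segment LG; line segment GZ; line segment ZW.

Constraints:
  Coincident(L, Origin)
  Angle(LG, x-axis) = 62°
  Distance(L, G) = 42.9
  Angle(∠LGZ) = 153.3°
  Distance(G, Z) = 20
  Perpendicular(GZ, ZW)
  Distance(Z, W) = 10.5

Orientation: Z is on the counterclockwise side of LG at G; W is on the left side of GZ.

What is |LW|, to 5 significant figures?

58.982

∠LGZ = 153.3°, so GZ runs at 62.0° + (180° − 153.3°) = 88.700° from the x-axis; with |GZ| = 20.0, Z = G + 20.0·(cos 88.700°, sin 88.700°) = (20.594, 57.873). GZ is perpendicular to ZW; with |ZW| = 10.5 on the left of GZ, W = Z + 10.5·(-0.99974, 0.022687) = (10.097, 58.112). Then |LW| = |W − L| = 58.982.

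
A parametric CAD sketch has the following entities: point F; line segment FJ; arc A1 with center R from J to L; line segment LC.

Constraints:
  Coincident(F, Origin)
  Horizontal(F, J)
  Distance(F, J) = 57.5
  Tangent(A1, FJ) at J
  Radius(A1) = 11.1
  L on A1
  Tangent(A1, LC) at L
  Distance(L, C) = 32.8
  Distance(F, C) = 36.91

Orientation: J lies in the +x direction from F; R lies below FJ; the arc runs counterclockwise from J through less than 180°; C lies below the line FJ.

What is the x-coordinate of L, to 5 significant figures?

49.771

Checks: F = (0.00, 0.00) ✓; |RL| = 11.10 ✓; ∠(RL, LC) = 90.00° ✓; |LC| = 32.80 ✓; |FC| = 36.91 ✓.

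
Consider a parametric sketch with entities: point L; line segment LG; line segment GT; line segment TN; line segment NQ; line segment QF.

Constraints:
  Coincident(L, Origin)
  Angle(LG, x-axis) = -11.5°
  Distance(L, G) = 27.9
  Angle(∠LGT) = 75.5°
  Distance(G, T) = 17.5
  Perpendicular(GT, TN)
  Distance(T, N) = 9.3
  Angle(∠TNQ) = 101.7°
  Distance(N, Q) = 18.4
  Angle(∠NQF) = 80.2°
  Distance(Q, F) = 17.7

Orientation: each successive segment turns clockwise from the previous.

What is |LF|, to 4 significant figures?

32.69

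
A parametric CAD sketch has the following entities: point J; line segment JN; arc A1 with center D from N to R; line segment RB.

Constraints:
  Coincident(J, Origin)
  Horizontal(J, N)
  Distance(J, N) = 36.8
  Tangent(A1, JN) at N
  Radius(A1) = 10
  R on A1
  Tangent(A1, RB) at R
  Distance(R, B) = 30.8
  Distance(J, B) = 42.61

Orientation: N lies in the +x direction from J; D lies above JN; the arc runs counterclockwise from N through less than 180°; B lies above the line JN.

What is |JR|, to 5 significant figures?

46.749

Checks: |DN| = 10.00 ✓; |DR| = 10.00 ✓; ∠(DR, RB) = 90.00° ✓; |RB| = 30.80 ✓; |JB| = 42.61 ✓.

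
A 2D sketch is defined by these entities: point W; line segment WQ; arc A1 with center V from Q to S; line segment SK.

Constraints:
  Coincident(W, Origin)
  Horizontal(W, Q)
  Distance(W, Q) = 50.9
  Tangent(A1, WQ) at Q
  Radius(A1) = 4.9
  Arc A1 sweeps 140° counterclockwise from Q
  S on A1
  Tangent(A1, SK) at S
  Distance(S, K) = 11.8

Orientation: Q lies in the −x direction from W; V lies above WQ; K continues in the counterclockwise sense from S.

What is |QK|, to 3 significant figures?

17.3

W is at the origin; W and Q share the same y with |WQ| = 50.9 and Q on the −x side, so Q = (-50.9, 0.00). The tangent condition forces VQ to be normal to WQ, so V = Q + (0, 4.9) = (-50.9, 4.90). On A1, Q sits at bearing -90° from V; a 140° counterclockwise sweep puts S at bearing 50°, so S = V + 4.9·(cos 50°, sin 50°) = (-47.8, 8.65). Tangency of A1 to SK means the radius VS is perpendicular to SK, so SK runs along (−sin 50°, cos 50°); with |SK| = 11.8, K = (-56.8, 16.2). Then |QK| = |K − Q| = 17.3.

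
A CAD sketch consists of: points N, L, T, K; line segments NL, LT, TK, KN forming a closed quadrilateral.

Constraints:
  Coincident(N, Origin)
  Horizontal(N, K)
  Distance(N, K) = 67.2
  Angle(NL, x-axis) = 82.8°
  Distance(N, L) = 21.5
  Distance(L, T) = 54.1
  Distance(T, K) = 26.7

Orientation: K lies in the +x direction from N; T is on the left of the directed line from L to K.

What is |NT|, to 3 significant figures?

61.8

N is at the origin; NK is horizontal with |NK| = 67.2 and K in +x, so K = (67.2, 0). NL runs at 82.8° with |NL| = 21.5, so L = (2.69, 21.3). T is determined by |LT| = 54.1 and |TK| = 26.7 together: it lies at the intersection of circle(L, 54.1) and circle(K, 26.7). With |LK| = 67.9, the foot of the radical line on LK is 50.3 from L and the perpendicular offset is √(54.1² − 50.3²) = 20.0. Taking the left-of-LK solution: T = (56.7, 24.5).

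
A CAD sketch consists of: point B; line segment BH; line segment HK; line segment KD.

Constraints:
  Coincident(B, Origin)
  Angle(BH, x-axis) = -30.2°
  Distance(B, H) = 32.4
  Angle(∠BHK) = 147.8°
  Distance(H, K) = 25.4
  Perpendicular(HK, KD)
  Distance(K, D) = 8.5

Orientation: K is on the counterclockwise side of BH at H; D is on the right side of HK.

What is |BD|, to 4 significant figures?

58.77

B is at the origin; BH runs at -30.2° with length 32.4, so H = 32.4·(cos -30.2°, sin -30.2°) = (28.00, -16.30). ∠BHK = 147.8°, so HK runs at -30.2° + (180° − 147.8°) = 2.000° from the x-axis; with |HK| = 25.4, K = H + 25.4·(cos 2.000°, sin 2.000°) = (53.39, -15.41). HK ⟂ KD; with |KD| = 8.5 on the right of HK, D = K + 8.5·(0.03490, -0.9994) = (53.68, -23.91). Then |BD| = |D − B| = 58.77.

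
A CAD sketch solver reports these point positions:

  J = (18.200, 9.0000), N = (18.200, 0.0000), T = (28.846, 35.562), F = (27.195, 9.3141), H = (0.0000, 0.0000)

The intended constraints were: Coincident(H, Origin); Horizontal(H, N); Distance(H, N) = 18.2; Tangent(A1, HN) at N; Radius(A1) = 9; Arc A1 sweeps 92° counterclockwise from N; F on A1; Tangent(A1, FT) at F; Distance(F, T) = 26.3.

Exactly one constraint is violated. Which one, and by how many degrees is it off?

Tangent(A1, FT) at F — off by 5.60°.

H = (0.00, 0.00) ✓; H.y = 0.00, N.y = 0.00 ✓; |HN| = 18.20 ✓; ∠(JN, NH) = 90.00° ✓; |JN| = 9.000 ✓; bearing(J→F) − bearing(J→N) = 92.00° ✓; |JF| = 9.000 ✓; ∠(JF, FT) = 95.60° ✗; |FT| = 26.30 ✓.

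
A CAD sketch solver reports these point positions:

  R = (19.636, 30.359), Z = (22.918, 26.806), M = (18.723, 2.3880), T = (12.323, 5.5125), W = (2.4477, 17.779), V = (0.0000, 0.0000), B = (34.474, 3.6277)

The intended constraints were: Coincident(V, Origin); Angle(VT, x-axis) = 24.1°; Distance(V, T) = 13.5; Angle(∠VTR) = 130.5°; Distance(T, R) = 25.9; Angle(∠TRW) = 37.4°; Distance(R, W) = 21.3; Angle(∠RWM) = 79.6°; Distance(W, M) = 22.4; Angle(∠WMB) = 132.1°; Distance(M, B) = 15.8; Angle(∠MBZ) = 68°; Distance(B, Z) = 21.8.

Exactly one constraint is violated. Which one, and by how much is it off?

Distance(B, Z) = 21.8 — off by 4.10.

V = (0.00, 0.00) ✓; VT at 24.10° ✓; |VT| = 13.50 ✓; ∠VTR = 130.5° ✓; |TR| = 25.90 ✓; ∠TRW = 37.40° ✓; |RW| = 21.30 ✓; ∠RWM = 79.60° ✓; |WM| = 22.40 ✓; ∠WMB = 132.1° ✓; |MB| = 15.80 ✓; ∠MBZ = 68.00° ✓; |BZ| = 25.90 ✗.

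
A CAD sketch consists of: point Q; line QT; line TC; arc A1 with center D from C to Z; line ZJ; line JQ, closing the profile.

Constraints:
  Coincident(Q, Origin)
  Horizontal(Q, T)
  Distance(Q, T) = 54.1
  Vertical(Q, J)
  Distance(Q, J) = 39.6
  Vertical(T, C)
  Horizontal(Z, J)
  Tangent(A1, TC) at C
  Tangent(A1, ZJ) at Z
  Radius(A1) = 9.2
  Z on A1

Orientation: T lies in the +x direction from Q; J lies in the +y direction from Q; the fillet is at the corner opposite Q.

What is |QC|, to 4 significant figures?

62.06

The virtual corner opposite Q is at (54.10, 39.60). The tangent condition forces DC to be normal to TC and the tangent condition forces DZ to be normal to ZJ, with radius 9.2, so the center D sits 9.2 in from both sides at D = (44.90, 30.40). That places the tangent points at C = (54.10, 30.40) on TC and Z = (44.90, 39.60) on ZJ. Then |QC| = |C − Q| = 62.06.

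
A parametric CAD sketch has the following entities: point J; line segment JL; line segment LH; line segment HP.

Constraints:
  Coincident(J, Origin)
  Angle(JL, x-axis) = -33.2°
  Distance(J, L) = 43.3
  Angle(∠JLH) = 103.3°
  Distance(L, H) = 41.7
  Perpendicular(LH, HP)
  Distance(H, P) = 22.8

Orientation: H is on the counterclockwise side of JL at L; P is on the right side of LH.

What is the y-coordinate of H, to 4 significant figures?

4.995

J is at the origin; JL runs at -33.2° with length 43.3, so L = 43.3·(cos -33.2°, sin -33.2°) = (36.23, -23.71). ∠JLH = 103.3°, so LH runs at -33.2° + (180° − 103.3°) = 43.50° from the x-axis; with |LH| = 41.7, H = L + 41.7·(cos 43.50°, sin 43.50°) = (66.48, 4.995). So H.y = 4.995.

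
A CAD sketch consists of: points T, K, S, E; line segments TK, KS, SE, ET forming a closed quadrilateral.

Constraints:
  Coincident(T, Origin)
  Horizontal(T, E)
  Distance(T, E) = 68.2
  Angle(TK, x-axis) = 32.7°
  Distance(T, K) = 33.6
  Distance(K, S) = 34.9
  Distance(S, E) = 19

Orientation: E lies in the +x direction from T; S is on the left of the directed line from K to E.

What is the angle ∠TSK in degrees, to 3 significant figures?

15.9°

Checks: |KS| = 34.90 ✓; |SE| = 19.00 ✓.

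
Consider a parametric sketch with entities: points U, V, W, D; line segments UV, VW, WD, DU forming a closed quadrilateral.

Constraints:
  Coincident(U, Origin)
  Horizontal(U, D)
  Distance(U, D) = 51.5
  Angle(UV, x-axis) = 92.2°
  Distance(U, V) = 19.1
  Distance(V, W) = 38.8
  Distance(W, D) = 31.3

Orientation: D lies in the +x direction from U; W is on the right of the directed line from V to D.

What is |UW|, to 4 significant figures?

25.53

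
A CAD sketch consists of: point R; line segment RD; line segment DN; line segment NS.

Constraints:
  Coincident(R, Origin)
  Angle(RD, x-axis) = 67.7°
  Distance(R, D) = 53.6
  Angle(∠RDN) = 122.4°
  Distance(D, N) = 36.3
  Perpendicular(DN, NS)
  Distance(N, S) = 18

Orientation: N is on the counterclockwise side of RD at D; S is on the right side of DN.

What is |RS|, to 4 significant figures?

90.71

R is at the origin; RD runs at 67.7° with length 53.6, so D = 53.6·(cos 67.7°, sin 67.7°) = (20.34, 49.59). ∠RDN = 122.4°, so DN runs at 67.7° + (180° − 122.4°) = 125.3° from the x-axis; with |DN| = 36.3, N = D + 36.3·(cos 125.3°, sin 125.3°) = (-0.6374, 79.22). The perpendicularity gives NS at right angles to DN; with |NS| = 18.0 on the right of DN, S = N + 18.0·(0.8161, 0.5779) = (14.05, 89.62). Then |RS| = |S − R| = 90.71.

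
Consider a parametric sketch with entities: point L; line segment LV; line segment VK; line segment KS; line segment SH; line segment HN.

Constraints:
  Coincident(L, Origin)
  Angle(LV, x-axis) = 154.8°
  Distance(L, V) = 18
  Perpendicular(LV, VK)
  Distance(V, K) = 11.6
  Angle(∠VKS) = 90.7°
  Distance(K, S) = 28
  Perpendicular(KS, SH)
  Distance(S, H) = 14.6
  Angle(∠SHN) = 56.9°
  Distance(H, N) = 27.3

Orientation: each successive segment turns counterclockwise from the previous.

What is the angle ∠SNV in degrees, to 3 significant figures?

113°

L is at the origin; LV runs at 154.8° with length 18.0, so V = (-16.3, 7.66). LV ⟂ VK, so VK runs at -115°; with |VK| = 11.6, K = (-21.2, -2.83). ∠VKS = 90.7° gives KS at -25.9° from the x-axis; with |KS| = 28.0, S = (3.96, -15.1). The perpendicularity gives SH at right angles to KS, so SH runs at 64.1°; with |SH| = 14.6, H = (10.3, -1.93). ∠SHN = 56.9° gives HN at -173° from the x-axis; with |HN| = 27.3, N = (-16.7, -5.35). Then cos ∠SNV = NS·NV / (|NS||NV|), giving 113°.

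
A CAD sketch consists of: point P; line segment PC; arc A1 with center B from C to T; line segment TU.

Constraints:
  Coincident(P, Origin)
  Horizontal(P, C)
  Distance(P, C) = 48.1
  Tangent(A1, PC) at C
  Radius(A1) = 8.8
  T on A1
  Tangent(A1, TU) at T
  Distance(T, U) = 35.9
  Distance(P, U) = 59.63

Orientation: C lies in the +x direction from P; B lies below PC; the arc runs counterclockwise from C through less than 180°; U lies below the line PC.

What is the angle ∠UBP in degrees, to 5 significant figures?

86.804°

Checks: ∠(BC, CP) = 90.00° ✓; |BT| = 8.800 ✓; ∠(BT, TU) = 90.00° ✓; |TU| = 35.90 ✓; |PU| = 59.63 ✓.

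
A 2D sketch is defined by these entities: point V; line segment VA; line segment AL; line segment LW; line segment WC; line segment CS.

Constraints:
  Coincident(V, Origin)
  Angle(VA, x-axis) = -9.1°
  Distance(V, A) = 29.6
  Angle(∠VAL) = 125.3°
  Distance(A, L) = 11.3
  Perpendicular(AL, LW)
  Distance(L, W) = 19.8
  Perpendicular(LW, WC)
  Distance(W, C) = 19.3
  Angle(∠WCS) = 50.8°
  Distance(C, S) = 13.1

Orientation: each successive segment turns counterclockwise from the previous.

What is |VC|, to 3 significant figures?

10.1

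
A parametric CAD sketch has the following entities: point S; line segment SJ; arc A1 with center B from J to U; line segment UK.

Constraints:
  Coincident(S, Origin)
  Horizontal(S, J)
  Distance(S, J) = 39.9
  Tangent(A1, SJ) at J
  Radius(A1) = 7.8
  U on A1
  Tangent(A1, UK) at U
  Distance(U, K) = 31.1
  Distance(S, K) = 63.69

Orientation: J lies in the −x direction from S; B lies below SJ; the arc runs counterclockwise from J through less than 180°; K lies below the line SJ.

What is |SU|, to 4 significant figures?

48.14

S is at the origin; SJ is horizontal with |SJ| = 39.9 and J on the −x side, so J = (-39.90, 0.000). The tangent condition forces BJ to be normal to SJ, so B = J + (0, -7.8) = (-39.90, -7.800). Since BU ⟂ UK (tangency), |BK| = √(7.8² + 31.1²) = 32.06 regardless of where U sits on A1. So K lies on both circle(S, 63.69) and circle(B, 32.06); the below-SJ intersection is K = (-51.28, -37.78). U is the foot of the tangent from K: U = (-47.65, -6.890).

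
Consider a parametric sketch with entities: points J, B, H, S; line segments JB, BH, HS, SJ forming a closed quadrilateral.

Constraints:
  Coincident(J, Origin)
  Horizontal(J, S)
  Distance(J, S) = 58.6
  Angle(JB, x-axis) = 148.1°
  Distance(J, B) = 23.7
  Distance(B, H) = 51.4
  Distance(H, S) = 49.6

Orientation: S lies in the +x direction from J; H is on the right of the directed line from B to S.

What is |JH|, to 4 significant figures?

29.02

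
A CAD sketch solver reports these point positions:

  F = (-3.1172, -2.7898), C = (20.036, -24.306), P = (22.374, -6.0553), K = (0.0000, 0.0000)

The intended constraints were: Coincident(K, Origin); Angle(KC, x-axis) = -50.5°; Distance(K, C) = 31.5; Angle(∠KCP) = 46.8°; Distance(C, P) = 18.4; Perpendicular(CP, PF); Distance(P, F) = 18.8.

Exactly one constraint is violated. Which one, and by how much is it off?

Distance(P, F) = 18.8 — off by 6.90.

K = (0.00, 0.00) ✓; KC at -50.50° ✓; |KC| = 31.50 ✓; ∠KCP = 46.80° ✓; |CP| = 18.40 ✓; ∠(CP, PF) = 90.00° ✓; |PF| = 25.70 ✗.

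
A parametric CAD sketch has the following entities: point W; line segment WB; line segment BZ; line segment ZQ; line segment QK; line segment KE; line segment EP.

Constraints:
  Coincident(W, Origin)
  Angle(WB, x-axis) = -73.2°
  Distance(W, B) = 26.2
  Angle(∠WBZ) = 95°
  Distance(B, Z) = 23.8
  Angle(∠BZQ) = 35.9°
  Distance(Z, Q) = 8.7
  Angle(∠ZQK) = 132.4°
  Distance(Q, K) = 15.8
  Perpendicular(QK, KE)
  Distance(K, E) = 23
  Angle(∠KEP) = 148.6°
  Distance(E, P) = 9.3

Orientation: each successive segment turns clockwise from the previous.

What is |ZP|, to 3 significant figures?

29.7

W is at the origin; WB runs at -73.2° with length 26.2, so B = (7.57, -25.1). ∠WBZ = 95.0° gives BZ at -158° from the x-axis; with |BZ| = 23.8, Z = (-14.5, -33.9). ∠BZQ = 35.9° gives ZQ at 57.7° from the x-axis; with |ZQ| = 8.7, Q = (-9.88, -26.6). ∠ZQK = 132.4° gives QK at 10.1° from the x-axis; with |QK| = 15.8, K = (5.68, -23.8). QK ⟂ KE, so KE runs at -79.9°; with |KE| = 23.0, E = (9.71, -46.4). ∠KEP = 148.6° gives EP at -111° from the x-axis; with |EP| = 9.3, P = (6.33, -55.1). Then |ZP| = |P − Z| = 29.7.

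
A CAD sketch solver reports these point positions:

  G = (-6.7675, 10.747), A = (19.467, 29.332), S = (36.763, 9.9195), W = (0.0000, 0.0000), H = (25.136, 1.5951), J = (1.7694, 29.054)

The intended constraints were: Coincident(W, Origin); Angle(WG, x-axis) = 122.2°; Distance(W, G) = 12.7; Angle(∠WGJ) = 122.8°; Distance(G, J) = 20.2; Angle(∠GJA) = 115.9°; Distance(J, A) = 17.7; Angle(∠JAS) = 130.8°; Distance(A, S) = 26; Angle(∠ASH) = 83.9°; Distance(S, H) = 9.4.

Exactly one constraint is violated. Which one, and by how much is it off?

Distance(S, H) = 9.4 — off by 4.90.

W = (0.00, 0.00) ✓; WG at 122.2° ✓; |WG| = 12.70 ✓; ∠WGJ = 122.8° ✓; |GJ| = 20.20 ✓; ∠GJA = 115.9° ✓; |JA| = 17.70 ✓; ∠JAS = 130.8° ✓; |AS| = 26.00 ✓; ∠ASH = 83.90° ✓; |SH| = 14.30 ✗.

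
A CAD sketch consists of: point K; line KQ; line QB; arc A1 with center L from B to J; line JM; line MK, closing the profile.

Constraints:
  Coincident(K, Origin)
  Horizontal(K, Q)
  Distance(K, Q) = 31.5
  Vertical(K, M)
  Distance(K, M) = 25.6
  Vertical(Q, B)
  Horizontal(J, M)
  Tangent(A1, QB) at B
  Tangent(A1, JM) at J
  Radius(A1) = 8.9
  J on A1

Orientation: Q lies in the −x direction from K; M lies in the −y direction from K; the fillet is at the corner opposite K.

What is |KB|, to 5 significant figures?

35.653

The virtual corner opposite K is at (-31.500, -25.600). The tangent condition forces LB to be normal to QB and the tangent condition forces LJ to be normal to JM, with radius 8.9, so the center L sits 8.9 in from both sides at L = (-22.600, -16.700). That places the tangent points at B = (-31.500, -16.700) on QB and J = (-22.600, -25.600) on JM. Then |KB| = |B − K| = 35.653.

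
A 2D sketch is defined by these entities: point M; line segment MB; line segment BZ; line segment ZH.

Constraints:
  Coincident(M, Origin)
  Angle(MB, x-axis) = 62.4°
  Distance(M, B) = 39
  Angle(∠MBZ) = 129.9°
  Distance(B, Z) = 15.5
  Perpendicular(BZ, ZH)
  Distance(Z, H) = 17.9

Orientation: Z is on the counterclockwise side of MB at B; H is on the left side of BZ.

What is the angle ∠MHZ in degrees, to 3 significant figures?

107°

∠MBZ = 129.9°, so BZ runs at 62.4° + (180° − 129.9°) = 112° from the x-axis; with |BZ| = 15.5, Z = B + 15.5·(cos 112°, sin 112°) = (12.1, 48.9). The perpendicularity gives ZH at right angles to BZ; with |ZH| = 17.9 on the left of BZ, H = Z + 17.9·(-0.924, -0.383) = (-4.40, 42.0). Then cos ∠MHZ = HM·HZ / (|HM||HZ|), giving 107°.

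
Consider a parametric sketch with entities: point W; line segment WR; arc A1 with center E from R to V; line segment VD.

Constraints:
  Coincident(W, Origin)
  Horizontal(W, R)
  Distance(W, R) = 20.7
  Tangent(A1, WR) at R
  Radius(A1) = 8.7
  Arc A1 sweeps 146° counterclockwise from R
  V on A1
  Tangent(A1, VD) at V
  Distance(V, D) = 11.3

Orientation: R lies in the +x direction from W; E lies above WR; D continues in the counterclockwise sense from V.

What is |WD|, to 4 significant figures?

27.51

W is at the origin; W and R share the same y with |WR| = 20.7 and R on the +x side, so R = (20.70, 0.000). A1 meets WR tangentially, so ER is at right angles to WR, so E = R + (0, 8.7) = (20.70, 8.700). On A1, R sits at bearing -90° from E; a 146° counterclockwise sweep puts V at bearing 56°, so V = E + 8.7·(cos 56°, sin 56°) = (25.56, 15.91). Since A1 is tangent to VD there, EV ⟂ VD, so VD runs along (−sin 56°, cos 56°); with |VD| = 11.3, D = (16.20, 22.23). Then |WD| = |D − W| = 27.51.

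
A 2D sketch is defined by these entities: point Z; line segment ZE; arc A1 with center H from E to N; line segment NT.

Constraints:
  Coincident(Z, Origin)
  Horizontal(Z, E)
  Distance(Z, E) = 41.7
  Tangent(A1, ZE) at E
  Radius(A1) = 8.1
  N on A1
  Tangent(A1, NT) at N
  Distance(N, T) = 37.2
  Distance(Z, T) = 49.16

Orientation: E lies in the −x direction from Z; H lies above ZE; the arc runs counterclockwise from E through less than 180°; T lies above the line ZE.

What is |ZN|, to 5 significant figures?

34.391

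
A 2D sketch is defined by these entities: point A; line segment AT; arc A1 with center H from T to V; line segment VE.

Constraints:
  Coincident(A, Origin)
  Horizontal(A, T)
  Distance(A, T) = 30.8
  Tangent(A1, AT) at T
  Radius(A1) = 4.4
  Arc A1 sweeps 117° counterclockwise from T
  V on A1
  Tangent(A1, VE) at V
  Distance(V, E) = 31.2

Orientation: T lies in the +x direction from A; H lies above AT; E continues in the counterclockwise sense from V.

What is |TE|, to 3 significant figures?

35.7

A is at the origin; A and T share the same y with |AT| = 30.8 and T on the +x side, so T = (30.8, 0.00). Tangency of A1 to AT means the radius HT is perpendicular to AT, so H = T + (0, 4.4) = (30.8, 4.40). On A1, T sits at bearing -90° from H; a 117° counterclockwise sweep puts V at bearing 27°, so V = H + 4.4·(cos 27°, sin 27°) = (34.7, 6.40). Since A1 is tangent to VE there, HV ⟂ VE, so VE runs along (−sin 27°, cos 27°); with |VE| = 31.2, E = (20.6, 34.2). Then |TE| = |E − T| = 35.7.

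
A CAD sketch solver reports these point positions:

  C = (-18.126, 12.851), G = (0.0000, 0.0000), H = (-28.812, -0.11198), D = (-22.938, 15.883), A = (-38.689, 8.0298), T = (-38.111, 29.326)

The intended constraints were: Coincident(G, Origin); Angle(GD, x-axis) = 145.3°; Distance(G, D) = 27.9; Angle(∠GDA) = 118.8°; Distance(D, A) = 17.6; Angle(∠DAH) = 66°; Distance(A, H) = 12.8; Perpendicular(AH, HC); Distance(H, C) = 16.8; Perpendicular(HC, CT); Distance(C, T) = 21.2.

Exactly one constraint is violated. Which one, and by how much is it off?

Distance(C, T) = 21.2 — off by 4.70.

G = (0.00, 0.00) ✓; GD at 145.3° ✓; |GD| = 27.90 ✓; ∠GDA = 118.8° ✓; |DA| = 17.60 ✓; ∠DAH = 66.00° ✓; |AH| = 12.80 ✓; ∠(AH, HC) = 90.00° ✓; |HC| = 16.80 ✓; ∠(HC, CT) = 90.00° ✓; |CT| = 25.90 ✗.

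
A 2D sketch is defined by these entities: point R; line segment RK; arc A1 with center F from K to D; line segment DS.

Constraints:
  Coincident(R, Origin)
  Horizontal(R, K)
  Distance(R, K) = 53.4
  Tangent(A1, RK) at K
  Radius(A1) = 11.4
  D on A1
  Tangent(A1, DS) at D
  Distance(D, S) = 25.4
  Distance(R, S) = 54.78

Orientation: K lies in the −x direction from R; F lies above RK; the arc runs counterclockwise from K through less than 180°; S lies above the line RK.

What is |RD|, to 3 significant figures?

43.4

Checks: |RK| = 53.40 ✓; |FD| = 11.40 ✓; ∠(FD, DS) = 90.00° ✓; |DS| = 25.40 ✓; |RS| = 54.78 ✓.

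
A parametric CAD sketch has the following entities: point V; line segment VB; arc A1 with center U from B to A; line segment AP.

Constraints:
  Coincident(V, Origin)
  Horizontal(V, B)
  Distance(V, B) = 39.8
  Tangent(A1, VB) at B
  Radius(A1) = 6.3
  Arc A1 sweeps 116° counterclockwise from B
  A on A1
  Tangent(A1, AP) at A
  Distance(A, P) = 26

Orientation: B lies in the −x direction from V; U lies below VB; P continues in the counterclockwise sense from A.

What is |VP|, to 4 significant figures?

47.03

V is at the origin; V and B share the same y with |VB| = 39.8 and B on the −x side, so B = (-39.80, 0.000). Since A1 is tangent to VB there, UB ⟂ VB, so U = B + (0, -6.3) = (-39.80, -6.300). On A1, B sits at bearing 90° from U; a 116° counterclockwise sweep puts A at bearing 206°, so A = U + 6.3·(cos 206°, sin 206°) = (-45.46, -9.062). Since A1 is tangent to AP there, UA ⟂ AP, so AP runs along (−sin 206°, cos 206°); with |AP| = 26.0, P = (-34.06, -32.43). Then |VP| = |P − V| = 47.03.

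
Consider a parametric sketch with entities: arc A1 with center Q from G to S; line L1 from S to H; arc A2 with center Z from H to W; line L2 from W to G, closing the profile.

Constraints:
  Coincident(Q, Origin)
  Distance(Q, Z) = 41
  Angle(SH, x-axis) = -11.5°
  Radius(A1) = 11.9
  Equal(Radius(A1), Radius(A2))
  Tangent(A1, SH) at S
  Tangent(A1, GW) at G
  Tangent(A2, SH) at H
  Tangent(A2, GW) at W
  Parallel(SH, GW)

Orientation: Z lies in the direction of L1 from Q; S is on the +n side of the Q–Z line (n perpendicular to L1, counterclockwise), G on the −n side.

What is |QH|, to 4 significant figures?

42.69

The slot axis is L1's direction at -11.5°, so u = (cos -11.5°, sin -11.5°) = (0.9799, -0.1994) and n = (−sin -11.5°, cos -11.5°) = (0.1994, 0.9799). Q is at the origin and Z lies 41.0 along u from Q, so Z = 41.0·u = (40.18, -8.174). Tangency of A1 to both parallel lines with radius 11.9 puts S and G at Q ± 11.9·n: S = (2.372, 11.66), G = (-2.372, -11.66). Equal radii place H and W the same way about Z: H = Z + 11.9·n = (42.55, 3.487), W = Z − 11.9·n = (37.80, -19.84). Then |QH| = |H − Q| = 42.69.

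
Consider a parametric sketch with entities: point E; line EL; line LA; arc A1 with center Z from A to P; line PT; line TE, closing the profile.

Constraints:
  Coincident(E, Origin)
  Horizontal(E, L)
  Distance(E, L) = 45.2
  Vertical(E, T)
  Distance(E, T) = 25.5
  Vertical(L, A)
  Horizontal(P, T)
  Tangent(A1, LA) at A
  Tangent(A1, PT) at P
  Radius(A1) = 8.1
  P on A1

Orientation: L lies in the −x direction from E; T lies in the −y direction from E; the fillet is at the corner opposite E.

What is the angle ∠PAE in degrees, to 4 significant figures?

66.05°

E is at the origin; E and L share the same y with |EL| = 45.2 and L on the −x side, so L = (-45.20, 0.000). ET is vertical with |ET| = 25.5 and T on the −y side, so T = (0.000, -25.50). The virtual corner opposite E is at (-45.20, -25.50). Tangency of A1 to LA means the radius ZA is perpendicular to LA and since A1 is tangent to PT there, ZP ⟂ PT, with radius 8.1, so the center Z sits 8.1 in from both sides at Z = (-37.10, -17.40). That places the tangent points at A = (-45.20, -17.40) on LA and P = (-37.10, -25.50) on PT. Then cos ∠PAE = AP·AE / (|AP||AE|), giving 66.05°.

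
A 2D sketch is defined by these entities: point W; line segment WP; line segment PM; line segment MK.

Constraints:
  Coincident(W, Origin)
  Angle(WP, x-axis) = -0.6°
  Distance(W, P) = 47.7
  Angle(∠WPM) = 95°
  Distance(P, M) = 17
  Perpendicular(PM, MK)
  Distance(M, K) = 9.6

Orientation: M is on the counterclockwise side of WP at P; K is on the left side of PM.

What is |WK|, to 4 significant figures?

43.42

W is at the origin; WP runs at -0.6° with length 47.7, so P = 47.7·(cos -0.6°, sin -0.6°) = (47.70, -0.4995). ∠WPM = 95.0°, so PM runs at -0.6° + (180° − 95.0°) = 84.40° from the x-axis; with |PM| = 17.0, M = P + 17.0·(cos 84.40°, sin 84.40°) = (49.36, 16.42). The perpendicularity gives MK at right angles to PM; with |MK| = 9.6 on the left of PM, K = M + 9.6·(-0.9952, 0.09758) = (39.80, 17.36). Then |WK| = |K − W| = 43.42.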